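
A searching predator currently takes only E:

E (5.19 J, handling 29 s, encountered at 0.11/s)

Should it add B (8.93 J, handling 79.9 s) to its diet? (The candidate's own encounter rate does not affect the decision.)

Current rate: (0.11×5.19)/(1 + 0.11×29) = 0.1363 J/s.
B: E/h = 8.93/79.9 = 0.1118 J/s.
0.1118 < 0.1363, so adding B would lower the average — exclude it.

No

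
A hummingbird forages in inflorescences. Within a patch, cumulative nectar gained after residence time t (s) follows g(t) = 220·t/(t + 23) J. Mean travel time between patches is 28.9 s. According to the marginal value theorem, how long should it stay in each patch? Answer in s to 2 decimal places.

Maximise g(t)/(T+t): set derivative to zero → g'(t)(T+t) = g(t).
g'(t) = 220·23/(t + 23)². Setting 220·23/(t+23)² = 220t/[(t+23)(28.9+t)] gives 23(28.9+t) = t(t+23), so t² = 23×28.9 = 664.7.
t* = √664.7 = 25.78 s.

25.78 s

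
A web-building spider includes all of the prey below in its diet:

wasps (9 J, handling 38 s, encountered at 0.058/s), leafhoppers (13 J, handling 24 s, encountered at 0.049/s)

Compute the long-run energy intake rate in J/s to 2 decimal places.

0.26 J/s

R = Σλ_iE_i / (1 + Σλ_ih_i)
Numerator: 0.058×9 + 0.049×13 = 1.159
Denominator: 1 + 0.058×38 + 0.049×24 = 4.38
R = 1.159/4.38 = 0.2646 J/s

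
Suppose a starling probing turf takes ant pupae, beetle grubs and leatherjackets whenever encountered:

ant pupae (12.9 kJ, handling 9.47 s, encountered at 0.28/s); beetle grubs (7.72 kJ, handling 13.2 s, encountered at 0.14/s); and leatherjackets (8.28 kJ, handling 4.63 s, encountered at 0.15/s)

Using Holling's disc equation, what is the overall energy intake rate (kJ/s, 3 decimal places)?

R = (0.28×12.9 + 0.14×7.72 + 0.15×8.28) / (1 + 0.28×9.47 + 0.14×13.2 + 0.15×4.63) = 5.935/6.194 = 0.9581 kJ/s.

0.958 kJ/s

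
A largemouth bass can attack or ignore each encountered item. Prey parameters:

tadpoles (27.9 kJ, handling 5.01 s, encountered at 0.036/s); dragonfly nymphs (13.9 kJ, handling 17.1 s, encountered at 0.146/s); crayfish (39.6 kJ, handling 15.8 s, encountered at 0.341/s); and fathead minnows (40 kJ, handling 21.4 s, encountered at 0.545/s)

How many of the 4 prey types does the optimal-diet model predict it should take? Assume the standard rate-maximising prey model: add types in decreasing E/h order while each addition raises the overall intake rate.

Profitabilities (E/h, kJ/s): tadpoles 5.57, crayfish 2.51, fathead minnows 1.87, dragonfly nymphs 0.813. Add prey in this order while the next type's profitability exceeds the intake rate on those already taken.
Rate on top 1: 0.8509. crayfish: 2.51 > 0.8509 → include.
Rate on top 2: 2.209. fathead minnows: 1.87 < 2.209 → exclude; stop.
Optimal diet: tadpoles, crayfish — 2 of 4 types.

2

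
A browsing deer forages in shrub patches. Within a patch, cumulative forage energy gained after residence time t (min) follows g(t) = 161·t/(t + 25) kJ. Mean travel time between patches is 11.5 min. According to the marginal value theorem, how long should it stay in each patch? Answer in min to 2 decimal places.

16.96 min

Optimal t* satisfies g'(t*) = g(t*)/(T + t*).
g'(t) = 161·25/(t + 25)². Setting 161·25/(t+25)² = 161t/[(t+25)(11.5+t)] gives 25(11.5+t) = t(t+25), so t² = 25×11.5 = 287.5.
t* = √287.5 = 16.96 min.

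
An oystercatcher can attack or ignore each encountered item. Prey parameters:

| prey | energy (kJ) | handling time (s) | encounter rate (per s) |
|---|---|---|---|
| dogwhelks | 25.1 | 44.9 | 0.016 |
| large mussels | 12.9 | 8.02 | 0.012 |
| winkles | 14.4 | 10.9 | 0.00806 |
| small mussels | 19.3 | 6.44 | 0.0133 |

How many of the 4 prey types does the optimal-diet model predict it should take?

4

Rank by E/h (kJ/s): small mussels 3, large mussels 1.61, winkles 1.32, dogwhelks 0.559. Include each in turn until the next type's E/h falls below the running intake rate.
Rate on top 1: 0.2364. large mussels: 1.61 > 0.2364 → include.
Rate on top 2: 0.3482. winkles: 1.32 > 0.3482 → include.
Rate on top 3: 0.4155. dogwhelks: 0.559 > 0.4155 → include.
Optimal diet: small mussels, large mussels, winkles, dogwhelks — 4 of 4 types.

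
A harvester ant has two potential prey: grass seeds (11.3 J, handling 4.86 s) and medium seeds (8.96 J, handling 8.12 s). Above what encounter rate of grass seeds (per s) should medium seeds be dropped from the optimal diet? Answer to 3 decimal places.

0.186 per s

The zero-one rule: include medium seeds iff E₂/h₂ > λE₁/(1+λh₁). Equality gives the switch point.
λE₁h₂ = E₂ + λE₂h₁ ⇒ λ = E₂/(E₁h₂ − E₂h₁) = 8.96/(91.76 − 43.55) = 0.1859 per s.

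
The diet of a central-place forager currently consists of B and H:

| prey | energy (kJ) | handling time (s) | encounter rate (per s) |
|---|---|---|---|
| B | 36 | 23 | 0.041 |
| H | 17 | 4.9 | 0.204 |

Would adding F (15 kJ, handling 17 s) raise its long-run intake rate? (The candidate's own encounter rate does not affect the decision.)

Intake rate on the current diet: R = (0.041×36 + 0.204×17) / (1 + 0.041×23 + 0.204×4.9) = 4.944/2.943 = 1.68 kJ/s.
Profitability of F: 15/17 = 0.8824 kJ/s.
0.8824 < 1.68, so adding F would lower the average — exclude it.

No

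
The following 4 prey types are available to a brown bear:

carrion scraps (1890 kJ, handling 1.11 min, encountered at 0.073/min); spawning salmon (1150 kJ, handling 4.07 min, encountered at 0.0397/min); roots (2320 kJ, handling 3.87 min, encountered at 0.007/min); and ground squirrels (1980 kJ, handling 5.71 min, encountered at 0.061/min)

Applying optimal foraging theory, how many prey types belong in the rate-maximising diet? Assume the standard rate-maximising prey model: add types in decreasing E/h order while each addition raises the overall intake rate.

E/h in descending order: carrion scraps 1.7e+03, roots 599, ground squirrels 347, spawning salmon 283 kJ/min. The optimal diet is the largest prefix of this list for which every included type satisfies E_i/h_i > R on the types above it.
Rate on top 1: 127.6. roots: 599 > 127.6 → include.
Rate on top 2: 139.2. ground squirrels: 347 > 139.2 → include.
Rate on top 3: 188.8. spawning salmon: 283 > 188.8 → include.
Optimal diet: carrion scraps, roots, ground squirrels, spawning salmon — 4 of 4 types.

4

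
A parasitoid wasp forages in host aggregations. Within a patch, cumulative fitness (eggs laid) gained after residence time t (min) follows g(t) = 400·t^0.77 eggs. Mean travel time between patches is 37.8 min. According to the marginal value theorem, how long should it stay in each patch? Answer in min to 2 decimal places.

126.55 min

By the marginal value theorem, leave when the instantaneous gain rate g'(t) equals the habitat-wide average g(t)/(T + t).
g'(t) = 0.77·400·t^-0.23. Setting 0.77·400·t^-0.23 = 400·t^0.77/(37.8+t) gives 0.77(37.8+t) = t, so 0.23·t = 0.77×37.8.
t* = 0.77×37.8/0.23 = 126.5 min.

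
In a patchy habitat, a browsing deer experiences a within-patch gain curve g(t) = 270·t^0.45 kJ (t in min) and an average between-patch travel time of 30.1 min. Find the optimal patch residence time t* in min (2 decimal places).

Optimal t* satisfies g'(t*) = g(t*)/(T + t*).
g'(t) = 0.45·270·t^-0.55. Setting 0.45·270·t^-0.55 = 270·t^0.45/(30.1+t) gives 0.45(30.1+t) = t, so 0.55·t = 0.45×30.1.
t* = 0.45×30.1/0.55 = 24.63 min.

24.63 min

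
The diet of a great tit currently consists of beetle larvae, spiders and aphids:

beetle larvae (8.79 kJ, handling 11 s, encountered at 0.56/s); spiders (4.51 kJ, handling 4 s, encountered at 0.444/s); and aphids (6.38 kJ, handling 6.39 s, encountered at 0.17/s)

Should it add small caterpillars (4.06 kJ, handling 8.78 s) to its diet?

No

Current rate: (0.56×8.79 + 0.444×4.51 + 0.17×6.38)/(1 + 0.56×11 + 0.444×4 + 0.17×6.39) = 0.7992 kJ/s.
Profitability of small caterpillars: 4.06/8.78 = 0.4624 kJ/s.
0.4624 < 0.7992, so adding small caterpillars would lower the average — exclude it.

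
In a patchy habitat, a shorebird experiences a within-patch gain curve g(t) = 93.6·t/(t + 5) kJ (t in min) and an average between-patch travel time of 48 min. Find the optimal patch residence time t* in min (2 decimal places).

15.49 min

Optimal t* satisfies g'(t*) = g(t*)/(T + t*).
g'(t) = 93.6·5/(t + 5)². Setting 93.6·5/(t+5)² = 93.6t/[(t+5)(48+t)] gives 5(48+t) = t(t+5), so t² = 5×48 = 240.
t* = √240 = 15.49 min.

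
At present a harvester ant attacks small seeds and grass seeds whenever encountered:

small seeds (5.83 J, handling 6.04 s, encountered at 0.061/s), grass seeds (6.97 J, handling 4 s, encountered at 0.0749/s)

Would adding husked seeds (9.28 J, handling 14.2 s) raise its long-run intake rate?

Intake rate on the current diet: R = (0.061×5.83 + 0.0749×6.97) / (1 + 0.061×6.04 + 0.0749×4) = 0.8777/1.668 = 0.5262 J/s.
husked seeds: E/h = 9.28/14.2 = 0.6535 J/s.
Since 0.6535 > R, including husked seeds increases the long-run rate.

Yes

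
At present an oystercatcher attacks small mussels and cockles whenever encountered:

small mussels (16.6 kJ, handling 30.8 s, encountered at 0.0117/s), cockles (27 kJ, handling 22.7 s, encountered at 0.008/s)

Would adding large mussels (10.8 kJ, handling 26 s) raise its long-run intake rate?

On small mussels and cockles alone, R = ΣλE/(1+Σλh) = 0.4102/1.542 = 0.266 kJ/s.
Profitability of large mussels: 10.8/26 = 0.4154 kJ/s.
Since 0.4154 > R, including large mussels increases the long-run rate.

Yes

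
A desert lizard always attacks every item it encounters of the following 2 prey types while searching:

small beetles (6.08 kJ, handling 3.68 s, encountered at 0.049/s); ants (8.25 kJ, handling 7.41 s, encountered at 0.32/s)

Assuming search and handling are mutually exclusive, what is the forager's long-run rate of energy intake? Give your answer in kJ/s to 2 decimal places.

0.83 kJ/s

R = (0.049×6.08 + 0.32×8.25) / (1 + 0.049×3.68 + 0.32×7.41) = 2.938/3.552 = 0.8272 kJ/s.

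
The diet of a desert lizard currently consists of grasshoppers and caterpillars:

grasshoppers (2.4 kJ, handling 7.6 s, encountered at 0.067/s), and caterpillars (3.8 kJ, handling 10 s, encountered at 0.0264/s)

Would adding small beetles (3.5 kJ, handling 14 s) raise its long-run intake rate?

Intake rate on the current diet: R = (0.067×2.4 + 0.0264×3.8) / (1 + 0.067×7.6 + 0.0264×10) = 0.2611/1.773 = 0.1473 kJ/s.
small beetles: E/h = 3.5/14 = 0.25 kJ/s.
0.25 > 0.1473, so adding small beetles raises the average — include it.

Yes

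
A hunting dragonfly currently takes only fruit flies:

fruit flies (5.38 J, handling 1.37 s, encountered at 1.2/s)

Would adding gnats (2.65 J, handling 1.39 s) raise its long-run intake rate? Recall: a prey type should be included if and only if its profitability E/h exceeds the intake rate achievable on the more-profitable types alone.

No

Intake rate on the current diet: R = (1.2×5.38) / (1 + 1.2×1.37) = 6.456/2.644 = 2.442 J/s.
gnats: E/h = 2.65/1.39 = 1.906 J/s.
Since 1.906 < R, time spent handling gnats is better spent searching.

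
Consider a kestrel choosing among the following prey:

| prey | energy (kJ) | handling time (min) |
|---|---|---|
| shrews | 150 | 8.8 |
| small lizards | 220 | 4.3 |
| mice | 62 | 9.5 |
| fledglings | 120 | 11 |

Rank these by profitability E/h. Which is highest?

Profitability E/h (kJ/min): shrews = 150/8.8 = 17, small lizards = 220/4.3 = 51.2, mice = 62/9.5 = 6.53, fledglings = 120/11 = 10.9.
Ranked: small lizards > shrews > fledglings > mice.

small lizards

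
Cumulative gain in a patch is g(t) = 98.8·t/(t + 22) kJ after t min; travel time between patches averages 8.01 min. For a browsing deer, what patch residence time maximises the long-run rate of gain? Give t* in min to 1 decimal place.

Optimal t* satisfies g'(t*) = g(t*)/(T + t*).
g'(t) = 98.8·22/(t + 22)². Setting 98.8·22/(t+22)² = 98.8t/[(t+22)(8.01+t)] gives 22(8.01+t) = t(t+22), so t² = 22×8.01 = 176.2.
t* = √176.2 = 13.27 min.

13.3 min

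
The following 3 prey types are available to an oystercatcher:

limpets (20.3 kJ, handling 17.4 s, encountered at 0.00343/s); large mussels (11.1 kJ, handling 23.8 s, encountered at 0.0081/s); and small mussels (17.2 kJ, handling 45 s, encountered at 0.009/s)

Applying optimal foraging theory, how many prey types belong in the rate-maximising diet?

Rank by E/h (kJ/s): limpets 1.17, large mussels 0.466, small mussels 0.382. Include each in turn until the next type's E/h falls below the running intake rate.
Rate on top 1: 0.06571. large mussels: 0.466 > 0.06571 → include.
Rate on top 2: 0.1274. small mussels: 0.382 > 0.1274 → include.
Optimal diet: limpets, large mussels, small mussels — 3 of 3 types.

3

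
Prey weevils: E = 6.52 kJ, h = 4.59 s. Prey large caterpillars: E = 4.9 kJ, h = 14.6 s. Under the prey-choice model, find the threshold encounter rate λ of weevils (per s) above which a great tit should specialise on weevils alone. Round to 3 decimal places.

0.067 per s

The zero-one rule: include large caterpillars iff E₂/h₂ > λE₁/(1+λh₁). Equality gives the switch point.
λE₁h₂ = E₂ + λE₂h₁ ⇒ λ = E₂/(E₁h₂ − E₂h₁) = 4.9/(95.19 − 22.49) = 0.0674 per s.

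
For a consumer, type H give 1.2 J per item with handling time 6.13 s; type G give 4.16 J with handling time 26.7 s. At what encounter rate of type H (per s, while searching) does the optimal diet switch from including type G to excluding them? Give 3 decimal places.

0.636 per s

At the threshold, the rate on type H alone equals the profitability of type G: λ·1.2/(1 + λ·6.13) = 4.16/26.7 = 0.1558.
Rearranging, λ(1.2 − 0.1558×6.13) = 0.1558, so λ = 0.1558/0.2449 = 0.6362 per s.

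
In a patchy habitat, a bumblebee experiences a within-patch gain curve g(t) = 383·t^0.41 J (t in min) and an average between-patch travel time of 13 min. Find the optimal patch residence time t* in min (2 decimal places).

9.03 min

Maximise g(t)/(T+t): set derivative to zero → g'(t)(T+t) = g(t).
g'(t) = 0.41·383·t^-0.59. Setting 0.41·383·t^-0.59 = 383·t^0.41/(13+t) gives 0.41(13+t) = t, so 0.59·t = 0.41×13.
t* = 0.41×13/0.59 = 9.034 min.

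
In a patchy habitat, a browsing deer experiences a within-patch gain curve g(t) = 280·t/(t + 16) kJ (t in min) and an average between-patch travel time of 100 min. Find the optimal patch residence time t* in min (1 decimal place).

By the marginal value theorem, leave when the instantaneous gain rate g'(t) equals the habitat-wide average g(t)/(T + t).
g'(t) = 280·16/(t + 16)². Setting 280·16/(t+16)² = 280t/[(t+16)(100+t)] gives 16(100+t) = t(t+16), so t² = 16×100 = 1600.
t* = √1600 = 40 min.

40.0 min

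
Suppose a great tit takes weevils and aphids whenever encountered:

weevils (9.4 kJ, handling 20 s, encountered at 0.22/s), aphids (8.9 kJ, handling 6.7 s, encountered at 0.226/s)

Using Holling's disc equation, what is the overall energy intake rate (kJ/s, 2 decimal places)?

0.59 kJ/s

R = (0.22×9.4 + 0.226×8.9) / (1 + 0.22×20 + 0.226×6.7) = 4.079/6.914 = 0.59 kJ/s.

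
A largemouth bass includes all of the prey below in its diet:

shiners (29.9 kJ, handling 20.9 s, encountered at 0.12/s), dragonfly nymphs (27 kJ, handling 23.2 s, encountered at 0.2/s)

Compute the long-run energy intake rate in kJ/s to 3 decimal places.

1.103 kJ/s

R = Σλ_iE_i / (1 + Σλ_ih_i)
Numerator: 0.12×29.9 + 0.2×27 = 8.988
Denominator: 1 + 0.12×20.9 + 0.2×23.2 = 8.148
R = 8.988/8.148 = 1.103 kJ/s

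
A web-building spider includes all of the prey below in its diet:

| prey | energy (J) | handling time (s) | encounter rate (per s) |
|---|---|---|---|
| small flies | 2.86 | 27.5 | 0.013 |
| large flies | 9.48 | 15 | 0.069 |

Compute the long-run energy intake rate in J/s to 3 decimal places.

0.289 J/s

R = Σλ_iE_i / (1 + Σλ_ih_i)
Numerator: 0.013×2.86 + 0.069×9.48 = 0.6913
Denominator: 1 + 0.013×27.5 + 0.069×15 = 2.393
R = 0.6913/2.393 = 0.2889 J/s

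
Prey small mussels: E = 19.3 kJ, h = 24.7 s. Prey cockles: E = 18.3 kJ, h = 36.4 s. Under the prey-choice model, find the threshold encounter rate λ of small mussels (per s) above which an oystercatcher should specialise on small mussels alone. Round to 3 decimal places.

0.073 per s

Drop cockles once their profitability E₂/h₂ falls below the rate achievable on small mussels alone: E₂/h₂ = λE₁/(1 + λh₁).
Solve for λ: λE₁h₂ = E₂(1 + λh₁) → λ(E₁h₂ − E₂h₁) = E₂ → λ = E₂/(E₁h₂ − E₂h₁).
λ = 18.3/(19.3×36.4 − 18.3×24.7) = 18.3/250.5 = 0.07305 per s.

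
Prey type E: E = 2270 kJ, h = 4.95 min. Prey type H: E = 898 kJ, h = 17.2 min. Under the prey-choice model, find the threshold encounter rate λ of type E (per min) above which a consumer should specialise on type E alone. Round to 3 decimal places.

The zero-one rule: include type H iff E₂/h₂ > λE₁/(1+λh₁). Equality gives the switch point.
λE₁h₂ = E₂ + λE₂h₁ ⇒ λ = E₂/(E₁h₂ − E₂h₁) = 898/(3.904e+04 − 4445) = 0.02595 per min.

0.026 per min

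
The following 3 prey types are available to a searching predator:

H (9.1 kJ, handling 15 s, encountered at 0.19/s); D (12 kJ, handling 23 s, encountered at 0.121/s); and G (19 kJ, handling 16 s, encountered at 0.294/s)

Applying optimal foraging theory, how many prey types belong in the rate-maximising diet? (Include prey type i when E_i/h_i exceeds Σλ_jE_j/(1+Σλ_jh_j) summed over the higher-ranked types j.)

Profitabilities (E/h, kJ/s): G 1.19, H 0.607, D 0.522. Add prey in this order while the next type's profitability exceeds the intake rate on those already taken.
Rate on top 1: 0.9793. H: 0.607 < 0.9793 → exclude; stop.
Optimal diet: G — 1 of 3 types.

1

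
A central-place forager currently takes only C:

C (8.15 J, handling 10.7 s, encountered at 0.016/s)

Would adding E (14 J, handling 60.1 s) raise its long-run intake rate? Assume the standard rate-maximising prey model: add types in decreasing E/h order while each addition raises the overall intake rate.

Yes

On C alone, R = ΣλE/(1+Σλh) = 0.1304/1.171 = 0.1113 J/s.
E: E/h = 14/60.1 = 0.2329 J/s.
Since 0.2329 > R, including E increases the long-run rate.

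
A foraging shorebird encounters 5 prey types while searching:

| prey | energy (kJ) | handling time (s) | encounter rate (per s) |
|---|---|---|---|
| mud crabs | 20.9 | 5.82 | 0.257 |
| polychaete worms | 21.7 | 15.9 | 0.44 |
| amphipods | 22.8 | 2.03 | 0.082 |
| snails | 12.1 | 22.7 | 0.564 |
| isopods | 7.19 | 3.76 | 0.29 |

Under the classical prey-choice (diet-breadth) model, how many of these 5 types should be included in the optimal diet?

2

Rank by E/h (kJ/s): amphipods 11.2, mud crabs 3.59, isopods 1.91, polychaete worms 1.36, snails 0.533. Include each in turn until the next type's E/h falls below the running intake rate.
Rate on top 1: 1.603. mud crabs: 3.59 > 1.603 → include.
Rate on top 2: 2.72. isopods: 1.91 < 2.72 → exclude; stop.
Optimal diet: amphipods, mud crabs — 2 of 5 types.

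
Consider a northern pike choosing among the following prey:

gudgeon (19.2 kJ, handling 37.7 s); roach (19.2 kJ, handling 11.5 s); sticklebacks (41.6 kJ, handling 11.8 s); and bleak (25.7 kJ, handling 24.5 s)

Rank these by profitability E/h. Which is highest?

In descending order of E/h:
sticklebacks: 41.6/11.8 = 3.53 kJ/s
roach: 19.2/11.5 = 1.67 kJ/s
bleak: 25.7/24.5 = 1.05 kJ/s
gudgeon: 19.2/37.7 = 0.509 kJ/s

sticklebacks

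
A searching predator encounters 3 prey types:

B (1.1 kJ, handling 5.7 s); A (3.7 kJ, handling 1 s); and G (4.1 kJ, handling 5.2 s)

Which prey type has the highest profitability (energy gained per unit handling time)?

In descending order of E/h:
A: 3.7/1 = 3.7 kJ/s
G: 4.1/5.2 = 0.788 kJ/s
B: 1.1/5.7 = 0.193 kJ/s

A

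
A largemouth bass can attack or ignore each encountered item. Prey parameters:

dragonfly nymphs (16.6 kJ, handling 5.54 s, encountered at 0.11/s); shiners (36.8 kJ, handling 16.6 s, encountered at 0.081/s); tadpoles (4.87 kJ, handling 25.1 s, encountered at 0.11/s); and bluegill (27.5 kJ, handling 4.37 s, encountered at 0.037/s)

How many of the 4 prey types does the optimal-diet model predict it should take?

3

E/h in descending order: bluegill 6.29, dragonfly nymphs 3, shiners 2.22, tadpoles 0.194 kJ/s. The optimal diet is the largest prefix of this list for which every included type satisfies E_i/h_i > R on the types above it.
Rate on top 1: 0.8759. dragonfly nymphs: 3 > 0.8759 → include.
Rate on top 2: 1.606. shiners: 2.22 > 1.606 → include.
Rate on top 3: 1.869. tadpoles: 0.194 < 1.869 → exclude; stop.
Optimal diet: bluegill, dragonfly nymphs, shiners — 3 of 4 types.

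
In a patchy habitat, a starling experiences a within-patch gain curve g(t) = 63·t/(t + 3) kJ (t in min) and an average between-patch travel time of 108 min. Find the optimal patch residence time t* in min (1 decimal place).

18.0 min

By the marginal value theorem, leave when the instantaneous gain rate g'(t) equals the habitat-wide average g(t)/(T + t).
g'(t) = 63·3/(t + 3)². Setting 63·3/(t+3)² = 63t/[(t+3)(108+t)] gives 3(108+t) = t(t+3), so t² = 3×108 = 324.
t* = √324 = 18 min.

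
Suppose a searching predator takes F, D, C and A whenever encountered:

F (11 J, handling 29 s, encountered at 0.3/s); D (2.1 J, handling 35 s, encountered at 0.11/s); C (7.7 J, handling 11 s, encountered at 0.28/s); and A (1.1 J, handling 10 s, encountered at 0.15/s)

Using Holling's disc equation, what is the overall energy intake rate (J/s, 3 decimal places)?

Energy encountered per unit search time: 0.3×11 + 0.11×2.1 + 0.28×7.7 + 0.15×1.1 = 5.852 J/s.
Handling time per unit search time: 0.3×29 + 0.11×35 + 0.28×11 + 0.15×10 = 17.13.
Rate = 5.852/(1 + 17.13) = 0.3228 J/s.

0.323 J/s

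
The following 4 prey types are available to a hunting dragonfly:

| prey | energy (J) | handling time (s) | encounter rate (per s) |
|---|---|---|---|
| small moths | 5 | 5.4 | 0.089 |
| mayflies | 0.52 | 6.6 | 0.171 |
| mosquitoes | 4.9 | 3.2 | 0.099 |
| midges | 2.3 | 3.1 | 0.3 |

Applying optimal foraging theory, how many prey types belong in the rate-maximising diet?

Profitabilities (E/h, J/s): mosquitoes 1.53, small moths 0.926, midges 0.742, mayflies 0.0788. Add prey in this order while the next type's profitability exceeds the intake rate on those already taken.
Rate on top 1: 0.3684. small moths: 0.926 > 0.3684 → include.
Rate on top 2: 0.5175. midges: 0.742 > 0.5175 → include.
Rate on top 3: 0.594. mayflies: 0.0788 < 0.594 → exclude; stop.
Optimal diet: mosquitoes, small moths, midges — 3 of 4 types.

3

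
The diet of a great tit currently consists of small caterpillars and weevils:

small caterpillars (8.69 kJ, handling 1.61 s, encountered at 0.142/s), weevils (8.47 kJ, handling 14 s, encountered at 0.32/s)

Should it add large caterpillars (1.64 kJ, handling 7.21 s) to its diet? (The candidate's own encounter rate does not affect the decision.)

No

Current rate: (0.142×8.69 + 0.32×8.47)/(1 + 0.142×1.61 + 0.32×14) = 0.691 kJ/s.
Profitability of large caterpillars: 1.64/7.21 = 0.2275 kJ/s.
0.2275 < 0.691, so adding large caterpillars would lower the average — exclude it.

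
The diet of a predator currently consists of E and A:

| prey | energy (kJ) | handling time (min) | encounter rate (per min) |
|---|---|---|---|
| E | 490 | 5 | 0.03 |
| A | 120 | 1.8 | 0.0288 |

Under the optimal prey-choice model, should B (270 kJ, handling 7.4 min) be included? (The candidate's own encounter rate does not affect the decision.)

Yes

Intake rate on the current diet: R = (0.03×490 + 0.0288×120) / (1 + 0.03×5 + 0.0288×1.8) = 18.16/1.202 = 15.11 kJ/min.
Profitability of B: 270/7.4 = 36.49 kJ/min.
Since 36.49 > R, including B increases the long-run rate.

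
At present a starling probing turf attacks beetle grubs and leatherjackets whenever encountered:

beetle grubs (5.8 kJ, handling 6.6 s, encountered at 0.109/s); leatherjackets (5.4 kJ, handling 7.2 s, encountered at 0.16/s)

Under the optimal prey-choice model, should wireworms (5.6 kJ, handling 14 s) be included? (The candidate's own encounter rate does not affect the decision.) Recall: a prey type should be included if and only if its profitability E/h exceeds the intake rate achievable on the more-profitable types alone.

Intake rate on the current diet: R = (0.109×5.8 + 0.16×5.4) / (1 + 0.109×6.6 + 0.16×7.2) = 1.496/2.871 = 0.5211 kJ/s.
wireworms: E/h = 5.6/14 = 0.4 kJ/s.
Since 0.4 < R, time spent handling wireworms is better spent searching.

No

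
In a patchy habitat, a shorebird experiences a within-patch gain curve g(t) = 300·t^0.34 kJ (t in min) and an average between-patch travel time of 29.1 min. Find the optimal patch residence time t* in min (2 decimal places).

By the marginal value theorem, leave when the instantaneous gain rate g'(t) equals the habitat-wide average g(t)/(T + t).
g'(t) = 0.34·300·t^-0.66. Setting 0.34·300·t^-0.66 = 300·t^0.34/(29.1+t) gives 0.34(29.1+t) = t, so 0.66·t = 0.34×29.1.
t* = 0.34×29.1/0.66 = 14.99 min.

14.99 min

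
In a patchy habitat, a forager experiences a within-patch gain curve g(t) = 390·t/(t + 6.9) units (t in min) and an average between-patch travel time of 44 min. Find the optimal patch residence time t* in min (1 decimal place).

By the marginal value theorem, leave when the instantaneous gain rate g'(t) equals the habitat-wide average g(t)/(T + t).
g'(t) = 390·6.9/(t + 6.9)². Setting 390·6.9/(t+6.9)² = 390t/[(t+6.9)(44+t)] gives 6.9(44+t) = t(t+6.9), so t² = 6.9×44 = 303.6.
t* = √303.6 = 17.42 min.

17.4 min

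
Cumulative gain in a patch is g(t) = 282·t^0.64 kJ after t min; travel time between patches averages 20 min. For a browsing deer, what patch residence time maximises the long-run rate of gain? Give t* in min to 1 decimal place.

Maximise g(t)/(T+t): set derivative to zero → g'(t)(T+t) = g(t).
g'(t) = 0.64·282·t^-0.36. Setting 0.64·282·t^-0.36 = 282·t^0.64/(20+t) gives 0.64(20+t) = t, so 0.36·t = 0.64×20.
t* = 0.64×20/0.36 = 35.56 min.

35.6 min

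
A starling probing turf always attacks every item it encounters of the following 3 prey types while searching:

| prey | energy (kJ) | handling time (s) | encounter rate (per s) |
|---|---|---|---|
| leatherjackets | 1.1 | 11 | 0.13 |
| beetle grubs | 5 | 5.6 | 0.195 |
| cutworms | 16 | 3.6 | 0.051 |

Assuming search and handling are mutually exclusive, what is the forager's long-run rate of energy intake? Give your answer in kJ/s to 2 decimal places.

R = Σλ_iE_i / (1 + Σλ_ih_i)
Numerator: 0.13×1.1 + 0.195×5 + 0.051×16 = 1.934
Denominator: 1 + 0.13×11 + 0.195×5.6 + 0.051×3.6 = 3.706
R = 1.934/3.706 = 0.5219 kJ/s

0.52 kJ/s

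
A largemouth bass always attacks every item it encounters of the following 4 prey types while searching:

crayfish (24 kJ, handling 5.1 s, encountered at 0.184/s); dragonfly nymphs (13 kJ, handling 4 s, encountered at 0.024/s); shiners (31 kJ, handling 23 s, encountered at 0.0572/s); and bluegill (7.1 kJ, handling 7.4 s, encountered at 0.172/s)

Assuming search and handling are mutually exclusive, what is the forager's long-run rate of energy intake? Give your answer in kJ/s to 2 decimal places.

1.67 kJ/s

Energy encountered per unit search time: 0.184×24 + 0.024×13 + 0.0572×31 + 0.172×7.1 = 7.722 kJ/s.
Handling time per unit search time: 0.184×5.1 + 0.024×4 + 0.0572×23 + 0.172×7.4 = 3.623.
Rate = 7.722/(1 + 3.623) = 1.671 kJ/s.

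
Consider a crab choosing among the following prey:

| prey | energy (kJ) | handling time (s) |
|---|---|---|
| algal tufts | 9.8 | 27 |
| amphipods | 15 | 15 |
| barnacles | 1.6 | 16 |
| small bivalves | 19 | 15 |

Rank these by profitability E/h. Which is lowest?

Profitability E/h (kJ/s): algal tufts = 9.8/27 = 0.363, amphipods = 15/15 = 1, barnacles = 1.6/16 = 0.1, small bivalves = 19/15 = 1.27.
Ranked: small bivalves > amphipods > algal tufts > barnacles.

barnacles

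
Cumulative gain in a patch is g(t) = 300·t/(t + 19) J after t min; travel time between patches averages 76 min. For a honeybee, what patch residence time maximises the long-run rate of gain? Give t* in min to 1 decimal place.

Maximise g(t)/(T+t): set derivative to zero → g'(t)(T+t) = g(t).
g'(t) = 300·19/(t + 19)². Setting 300·19/(t+19)² = 300t/[(t+19)(76+t)] gives 19(76+t) = t(t+19), so t² = 19×76 = 1444.
t* = √1444 = 38 min.

38.0 min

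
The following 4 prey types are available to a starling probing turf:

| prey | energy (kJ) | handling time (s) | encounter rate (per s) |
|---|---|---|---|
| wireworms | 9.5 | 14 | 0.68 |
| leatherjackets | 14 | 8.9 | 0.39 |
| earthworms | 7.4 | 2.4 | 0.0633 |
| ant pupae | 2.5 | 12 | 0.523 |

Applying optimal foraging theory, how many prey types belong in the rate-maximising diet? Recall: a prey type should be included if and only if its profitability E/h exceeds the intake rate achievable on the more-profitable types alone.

Profitabilities (E/h, kJ/s): earthworms 3.08, leatherjackets 1.57, wireworms 0.679, ant pupae 0.208. Add prey in this order while the next type's profitability exceeds the intake rate on those already taken.
Rate on top 1: 0.4066. leatherjackets: 1.57 > 0.4066 → include.
Rate on top 2: 1.282. wireworms: 0.679 < 1.282 → exclude; stop.
Optimal diet: earthworms, leatherjackets — 2 of 4 types.

2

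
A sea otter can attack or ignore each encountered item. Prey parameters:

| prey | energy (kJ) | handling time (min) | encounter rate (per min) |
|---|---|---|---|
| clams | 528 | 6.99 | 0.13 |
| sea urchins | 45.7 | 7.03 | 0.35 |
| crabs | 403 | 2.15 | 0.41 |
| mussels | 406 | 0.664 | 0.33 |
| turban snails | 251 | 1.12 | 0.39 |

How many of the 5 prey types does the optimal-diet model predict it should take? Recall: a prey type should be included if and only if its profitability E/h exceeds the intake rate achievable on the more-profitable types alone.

3

E/h in descending order: mussels 611, turban snails 224, crabs 187, clams 75.5, sea urchins 6.5 kJ/min. The optimal diet is the largest prefix of this list for which every included type satisfies E_i/h_i > R on the types above it.
Rate on top 1: 109.9. turban snails: 224 > 109.9 → include.
Rate on top 2: 140. crabs: 187 > 140 → include.
Rate on top 3: 156.5. clams: 75.5 < 156.5 → exclude; stop.
Optimal diet: mussels, turban snails, crabs — 3 of 5 types.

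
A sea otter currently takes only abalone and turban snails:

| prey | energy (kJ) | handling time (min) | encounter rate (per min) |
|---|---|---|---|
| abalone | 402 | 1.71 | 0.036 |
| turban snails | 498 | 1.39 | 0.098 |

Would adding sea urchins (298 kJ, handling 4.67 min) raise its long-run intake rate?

Yes

Current rate: (0.036×402 + 0.098×498)/(1 + 0.036×1.71 + 0.098×1.39) = 52.83 kJ/min.
Profitability of sea urchins: 298/4.67 = 63.81 kJ/min.
Since 63.81 > R, including sea urchins increases the long-run rate.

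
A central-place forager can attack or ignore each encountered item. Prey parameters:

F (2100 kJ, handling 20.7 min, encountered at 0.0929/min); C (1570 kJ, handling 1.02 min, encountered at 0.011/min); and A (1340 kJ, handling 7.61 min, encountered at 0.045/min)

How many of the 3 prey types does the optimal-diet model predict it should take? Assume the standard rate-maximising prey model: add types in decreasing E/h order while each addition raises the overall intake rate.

Rank by E/h (kJ/min): C 1.54e+03, A 176, F 101. Include each in turn until the next type's E/h falls below the running intake rate.
Rate on top 1: 17.08. A: 176 > 17.08 → include.
Rate on top 2: 57.3. F: 101 > 57.3 → include.
Optimal diet: C, A, F — 3 of 3 types.

3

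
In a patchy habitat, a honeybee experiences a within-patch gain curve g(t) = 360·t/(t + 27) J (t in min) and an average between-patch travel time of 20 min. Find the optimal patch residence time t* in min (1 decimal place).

23.2 min

By the marginal value theorem, leave when the instantaneous gain rate g'(t) equals the habitat-wide average g(t)/(T + t).
g'(t) = 360·27/(t + 27)². Setting 360·27/(t+27)² = 360t/[(t+27)(20+t)] gives 27(20+t) = t(t+27), so t² = 27×20 = 540.
t* = √540 = 23.24 min.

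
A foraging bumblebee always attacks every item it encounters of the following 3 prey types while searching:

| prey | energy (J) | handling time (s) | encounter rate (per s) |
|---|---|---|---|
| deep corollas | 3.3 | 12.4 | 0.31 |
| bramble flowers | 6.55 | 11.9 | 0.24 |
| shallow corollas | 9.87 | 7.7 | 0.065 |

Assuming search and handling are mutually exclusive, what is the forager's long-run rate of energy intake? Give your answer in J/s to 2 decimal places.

0.39 J/s

Energy encountered per unit search time: 0.31×3.3 + 0.24×6.55 + 0.065×9.87 = 3.237 J/s.
Handling time per unit search time: 0.31×12.4 + 0.24×11.9 + 0.065×7.7 = 7.2.
Rate = 3.237/(1 + 7.2) = 0.3947 J/s.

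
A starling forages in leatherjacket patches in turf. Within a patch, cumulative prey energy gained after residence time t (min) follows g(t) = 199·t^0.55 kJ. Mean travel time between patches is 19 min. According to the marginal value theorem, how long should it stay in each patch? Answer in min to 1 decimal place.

23.2 min

Maximise g(t)/(T+t): set derivative to zero → g'(t)(T+t) = g(t).
g'(t) = 0.55·199·t^-0.45. Setting 0.55·199·t^-0.45 = 199·t^0.55/(19+t) gives 0.55(19+t) = t, so 0.45·t = 0.55×19.
t* = 0.55×19/0.45 = 23.22 min.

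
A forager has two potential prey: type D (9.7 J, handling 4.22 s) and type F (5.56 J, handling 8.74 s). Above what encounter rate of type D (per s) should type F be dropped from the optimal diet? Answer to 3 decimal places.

0.091 per s

Drop type F once their profitability E₂/h₂ falls below the rate achievable on type D alone: E₂/h₂ = λE₁/(1 + λh₁).
Solve for λ: λE₁h₂ = E₂(1 + λh₁) → λ(E₁h₂ − E₂h₁) = E₂ → λ = E₂/(E₁h₂ − E₂h₁).
λ = 5.56/(9.7×8.74 − 5.56×4.22) = 5.56/61.31 = 0.09068 per s.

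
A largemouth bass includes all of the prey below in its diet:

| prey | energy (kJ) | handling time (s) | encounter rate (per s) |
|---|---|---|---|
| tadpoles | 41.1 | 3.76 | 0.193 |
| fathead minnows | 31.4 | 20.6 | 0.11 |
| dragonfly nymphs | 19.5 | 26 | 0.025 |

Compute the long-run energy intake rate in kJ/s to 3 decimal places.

Energy encountered per unit search time: 0.193×41.1 + 0.11×31.4 + 0.025×19.5 = 11.87 kJ/s.
Handling time per unit search time: 0.193×3.76 + 0.11×20.6 + 0.025×26 = 3.642.
Rate = 11.87/(1 + 3.642) = 2.558 kJ/s.

2.558 kJ/s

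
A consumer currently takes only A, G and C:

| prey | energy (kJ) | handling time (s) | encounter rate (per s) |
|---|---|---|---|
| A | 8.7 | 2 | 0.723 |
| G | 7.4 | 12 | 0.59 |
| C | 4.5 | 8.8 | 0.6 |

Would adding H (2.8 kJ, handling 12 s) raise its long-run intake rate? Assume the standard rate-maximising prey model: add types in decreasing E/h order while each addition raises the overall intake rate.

No

Current rate: (0.723×8.7 + 0.59×7.4 + 0.6×4.5)/(1 + 0.723×2 + 0.59×12 + 0.6×8.8) = 0.9021 kJ/s.
Profitability of H: 2.8/12 = 0.2333 kJ/s.
0.2333 < 0.9021, so adding H would lower the average — exclude it.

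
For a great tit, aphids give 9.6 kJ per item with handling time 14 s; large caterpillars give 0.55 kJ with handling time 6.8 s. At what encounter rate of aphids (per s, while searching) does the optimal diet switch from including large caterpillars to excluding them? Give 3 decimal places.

0.010 per s

At the threshold, the rate on aphids alone equals the profitability of large caterpillars: λ·9.6/(1 + λ·14) = 0.55/6.8 = 0.08088.
Rearranging, λ(9.6 − 0.08088×14) = 0.08088, so λ = 0.08088/8.468 = 0.009552 per s.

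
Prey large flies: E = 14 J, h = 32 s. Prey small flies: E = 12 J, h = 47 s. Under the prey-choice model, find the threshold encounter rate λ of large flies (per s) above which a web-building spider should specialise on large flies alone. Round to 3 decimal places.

Drop small flies once their profitability E₂/h₂ falls below the rate achievable on large flies alone: E₂/h₂ = λE₁/(1 + λh₁).
Solve for λ: λE₁h₂ = E₂(1 + λh₁) → λ(E₁h₂ − E₂h₁) = E₂ → λ = E₂/(E₁h₂ − E₂h₁).
λ = 12/(14×47 − 12×32) = 12/274 = 0.0438 per s.

0.044 per s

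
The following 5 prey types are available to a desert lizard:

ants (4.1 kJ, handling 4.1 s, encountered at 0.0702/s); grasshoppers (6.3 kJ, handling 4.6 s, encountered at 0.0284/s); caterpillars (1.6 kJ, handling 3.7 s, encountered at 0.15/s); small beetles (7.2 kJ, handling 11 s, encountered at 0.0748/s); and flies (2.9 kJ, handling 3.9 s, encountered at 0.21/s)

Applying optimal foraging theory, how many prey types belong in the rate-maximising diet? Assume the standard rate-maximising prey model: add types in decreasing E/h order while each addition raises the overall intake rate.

4

E/h in descending order: grasshoppers 1.37, ants 1, flies 0.744, small beetles 0.655, caterpillars 0.432 kJ/s. The optimal diet is the largest prefix of this list for which every included type satisfies E_i/h_i > R on the types above it.
Rate on top 1: 0.1582. ants: 1 > 0.1582 → include.
Rate on top 2: 0.329. flies: 0.744 > 0.329 → include.
Rate on top 3: 0.4808. small beetles: 0.655 > 0.4808 → include.
Rate on top 4: 0.5275. caterpillars: 0.432 < 0.5275 → exclude; stop.
Optimal diet: grasshoppers, ants, flies, small beetles — 4 of 5 types.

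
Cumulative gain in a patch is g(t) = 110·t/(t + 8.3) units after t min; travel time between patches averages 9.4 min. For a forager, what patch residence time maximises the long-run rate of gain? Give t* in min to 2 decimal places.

Maximise g(t)/(T+t): set derivative to zero → g'(t)(T+t) = g(t).
g'(t) = 110·8.3/(t + 8.3)². Setting 110·8.3/(t+8.3)² = 110t/[(t+8.3)(9.4+t)] gives 8.3(9.4+t) = t(t+8.3), so t² = 8.3×9.4 = 78.02.
t* = √78.02 = 8.833 min.

8.83 min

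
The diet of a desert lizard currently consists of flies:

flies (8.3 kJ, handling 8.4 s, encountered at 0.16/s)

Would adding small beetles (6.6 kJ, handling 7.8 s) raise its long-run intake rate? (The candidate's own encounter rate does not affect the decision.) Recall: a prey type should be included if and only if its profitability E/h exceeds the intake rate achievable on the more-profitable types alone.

On flies alone, R = ΣλE/(1+Σλh) = 1.328/2.344 = 0.5666 kJ/s.
Profitability of small beetles: 6.6/7.8 = 0.8462 kJ/s.
Since 0.8462 > R, including small beetles increases the long-run rate.

Yes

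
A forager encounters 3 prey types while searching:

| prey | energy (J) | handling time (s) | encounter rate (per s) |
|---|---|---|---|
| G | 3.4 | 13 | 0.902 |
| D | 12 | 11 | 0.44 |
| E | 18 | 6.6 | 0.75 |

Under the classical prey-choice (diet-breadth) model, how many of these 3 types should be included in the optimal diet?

Rank by E/h (J/s): E 2.73, D 1.09, G 0.262. Include each in turn until the next type's E/h falls below the running intake rate.
Rate on top 1: 2.269. D: 1.09 < 2.269 → exclude; stop.
Optimal diet: E — 1 of 3 types.

1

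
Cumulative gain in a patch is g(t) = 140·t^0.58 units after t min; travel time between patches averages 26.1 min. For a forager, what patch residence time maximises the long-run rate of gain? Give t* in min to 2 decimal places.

Optimal t* satisfies g'(t*) = g(t*)/(T + t*).
g'(t) = 0.58·140·t^-0.42. Setting 0.58·140·t^-0.42 = 140·t^0.58/(26.1+t) gives 0.58(26.1+t) = t, so 0.42·t = 0.58×26.1.
t* = 0.58×26.1/0.42 = 36.04 min.

36.04 min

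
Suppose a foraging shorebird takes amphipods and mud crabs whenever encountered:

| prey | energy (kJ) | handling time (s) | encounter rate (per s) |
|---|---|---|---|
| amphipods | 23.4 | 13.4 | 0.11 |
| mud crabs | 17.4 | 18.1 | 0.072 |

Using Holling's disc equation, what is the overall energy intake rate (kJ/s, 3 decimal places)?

1.013 kJ/s

R = (0.11×23.4 + 0.072×17.4) / (1 + 0.11×13.4 + 0.072×18.1) = 3.827/3.777 = 1.013 kJ/s.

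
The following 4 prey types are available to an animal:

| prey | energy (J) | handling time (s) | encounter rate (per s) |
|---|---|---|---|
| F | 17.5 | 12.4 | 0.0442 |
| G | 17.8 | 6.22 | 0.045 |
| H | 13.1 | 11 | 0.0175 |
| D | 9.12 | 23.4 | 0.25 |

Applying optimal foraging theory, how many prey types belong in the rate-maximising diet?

Profitabilities (E/h, J/s): G 2.86, F 1.41, H 1.19, D 0.39. Add prey in this order while the next type's profitability exceeds the intake rate on those already taken.
Rate on top 1: 0.6258. F: 1.41 > 0.6258 → include.
Rate on top 2: 0.8613. H: 1.19 > 0.8613 → include.
Rate on top 3: 0.8927. D: 0.39 < 0.8927 → exclude; stop.
Optimal diet: G, F, H — 3 of 4 types.

3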